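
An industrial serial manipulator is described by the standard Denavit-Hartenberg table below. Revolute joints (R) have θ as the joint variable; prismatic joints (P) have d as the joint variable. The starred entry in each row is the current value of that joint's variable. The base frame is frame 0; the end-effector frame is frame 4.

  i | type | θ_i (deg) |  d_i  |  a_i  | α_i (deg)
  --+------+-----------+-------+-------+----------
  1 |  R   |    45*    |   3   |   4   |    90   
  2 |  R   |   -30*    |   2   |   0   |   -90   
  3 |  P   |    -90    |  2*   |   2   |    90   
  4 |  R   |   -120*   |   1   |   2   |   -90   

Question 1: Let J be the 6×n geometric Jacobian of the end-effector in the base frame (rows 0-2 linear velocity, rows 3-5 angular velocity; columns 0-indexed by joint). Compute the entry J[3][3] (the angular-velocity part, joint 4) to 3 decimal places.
-0.612

axis z_3 = (-0.6124,-0.6124,0.5000); lever o_n−o_3 = (-1.9319,-0.5176,-1.0000)
cross product → J_v[:, 3] = (0.8712,-1.5783,-0.8660)
J_ω[:, 3] = z_3
entry J[3][3] = -0.6124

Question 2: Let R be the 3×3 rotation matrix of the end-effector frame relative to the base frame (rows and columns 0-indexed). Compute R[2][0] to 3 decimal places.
-0.750

End-effector x-axis (col 0 of R) = (-0.6597,0.0474,-0.7500)
R[2][0] = -0.7500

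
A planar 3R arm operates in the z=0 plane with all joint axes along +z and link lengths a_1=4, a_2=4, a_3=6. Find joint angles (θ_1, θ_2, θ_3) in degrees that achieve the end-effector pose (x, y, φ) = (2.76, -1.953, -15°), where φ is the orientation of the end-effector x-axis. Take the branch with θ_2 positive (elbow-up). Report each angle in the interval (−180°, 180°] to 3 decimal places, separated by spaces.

wrist centre = target − a_3·(cos φ, sin φ) = (-3.0356, -0.4001)
cos θ_2 = (9.3747−4²−4²)/(2·4·4) = -0.7070; θ_2 = 134.9947° (elbow-up)
β = atan2(-0.4001,-3.0356) = -172.4917°; ψ = atan2(2.8287,1.1718) = 67.4974°
θ_1 = β − ψ = -239.9891°
θ_3 = φ − θ_1 − θ_2 = 89.9943° (wrapped to (-180°,180°])

120.011 134.995 89.994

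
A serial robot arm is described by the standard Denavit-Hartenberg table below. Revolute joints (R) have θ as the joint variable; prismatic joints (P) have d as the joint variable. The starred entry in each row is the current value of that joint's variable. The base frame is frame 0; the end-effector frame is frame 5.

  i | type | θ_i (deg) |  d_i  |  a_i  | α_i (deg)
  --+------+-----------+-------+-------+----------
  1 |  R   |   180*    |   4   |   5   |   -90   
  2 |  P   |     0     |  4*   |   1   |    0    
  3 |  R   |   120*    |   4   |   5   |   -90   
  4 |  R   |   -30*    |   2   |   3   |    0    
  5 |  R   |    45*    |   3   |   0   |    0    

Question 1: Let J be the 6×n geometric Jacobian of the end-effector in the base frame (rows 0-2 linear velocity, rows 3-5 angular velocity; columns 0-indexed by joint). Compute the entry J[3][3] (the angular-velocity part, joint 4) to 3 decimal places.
0.866

axis z_3 = (0.8660,-0.0000,0.5000); lever o_n−o_3 = (5.6292,-1.5000,0.2500)
cross product → J_v[:, 3] = (0.7500,2.5981,-1.2990)
J_ω[:, 3] = z_3
entry J[3][3] = 0.8660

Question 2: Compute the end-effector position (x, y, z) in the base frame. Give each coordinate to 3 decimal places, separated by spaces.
after link 1: o_1 = (-5.0000, 0.0000, 4.0000)
after link 2: o_2 = (-6.0000, -4.0000, 4.0000)
after link 3: o_3 = (-3.5000, -8.0000, -0.3301)
after link 4: o_4 = (-0.4689, -9.5000, -1.5801)
after link 5: o_5 = (2.1292, -9.5000, -0.0801)

2.129 -9.500 -0.080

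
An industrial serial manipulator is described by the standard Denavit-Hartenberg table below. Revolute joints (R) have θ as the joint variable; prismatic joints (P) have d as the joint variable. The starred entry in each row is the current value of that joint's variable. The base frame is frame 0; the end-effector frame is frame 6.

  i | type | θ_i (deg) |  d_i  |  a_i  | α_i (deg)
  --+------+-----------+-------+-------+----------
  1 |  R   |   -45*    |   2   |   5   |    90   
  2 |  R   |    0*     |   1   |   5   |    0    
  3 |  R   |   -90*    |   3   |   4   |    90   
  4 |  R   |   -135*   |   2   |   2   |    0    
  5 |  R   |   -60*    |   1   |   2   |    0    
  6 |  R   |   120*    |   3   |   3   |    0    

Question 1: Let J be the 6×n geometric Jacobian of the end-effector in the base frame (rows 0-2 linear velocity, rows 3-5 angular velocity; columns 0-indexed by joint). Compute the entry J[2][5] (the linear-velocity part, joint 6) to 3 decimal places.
-2.898

axis z_5 = (-0.7071,0.7071,-0.0000); lever o_n−o_5 = (-0.0723,4.1704,-0.7765)
cross product → J_v[:, 5] = (-0.5490,-0.5490,-2.8978)
J_ω[:, 5] = z_5
entry J[2][5] = -2.8978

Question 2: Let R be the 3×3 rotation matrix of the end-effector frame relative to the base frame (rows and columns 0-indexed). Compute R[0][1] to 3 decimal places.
-0.183

End-effector y-axis (col 1 of R) = (-0.1830,-0.1830,-0.9659)
R[0][1] = -0.1830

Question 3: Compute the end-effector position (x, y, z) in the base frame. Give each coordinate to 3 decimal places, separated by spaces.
2.683 -2.974 0.570

after link 1: o_1 = (3.5355, -3.5355, 2.0000)
after link 2: o_2 = (6.3640, -7.7782, 2.0000)
after link 3: o_3 = (4.2426, -9.8995, -2.0000)
after link 4: o_4 = (3.8284, -7.4853, -0.5858)
after link 5: o_5 = (2.7553, -7.1442, 1.3461)
after link 6: o_6 = (2.6830, -2.9738, 0.5696)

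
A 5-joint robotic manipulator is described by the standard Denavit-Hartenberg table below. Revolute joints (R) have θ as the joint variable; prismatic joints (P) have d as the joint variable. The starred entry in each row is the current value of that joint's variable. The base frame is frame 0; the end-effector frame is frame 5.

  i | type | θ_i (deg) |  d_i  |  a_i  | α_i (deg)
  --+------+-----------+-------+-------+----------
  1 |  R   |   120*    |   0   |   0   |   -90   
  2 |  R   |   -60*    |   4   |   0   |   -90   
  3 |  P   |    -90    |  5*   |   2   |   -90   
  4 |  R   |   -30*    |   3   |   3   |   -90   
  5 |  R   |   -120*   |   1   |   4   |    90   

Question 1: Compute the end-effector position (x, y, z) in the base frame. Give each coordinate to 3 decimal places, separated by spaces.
after link 1: o_1 = (0.0000, 0.0000, 0.0000)
after link 2: o_2 = (-3.4641, -2.0000, 0.0000)
after link 3: o_3 = (-7.3612, 0.7500, -2.5000)
after link 4: o_4 = (-11.0107, 1.8750, -0.6519)
after link 5: o_5 = (-10.0018, 2.5915, 3.2811)

-10.002 2.592 3.281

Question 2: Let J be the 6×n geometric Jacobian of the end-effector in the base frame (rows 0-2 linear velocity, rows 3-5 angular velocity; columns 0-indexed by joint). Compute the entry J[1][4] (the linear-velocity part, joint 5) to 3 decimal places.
0.665

axis z_4 = (-0.0580,-0.8995,0.4330); lever o_n−o_4 = (1.0090,0.7165,3.9330)
cross product → J_v[:, 4] = (-3.8481,0.6651,0.8660)
J_ω[:, 4] = z_4
entry J[1][4] = 0.6651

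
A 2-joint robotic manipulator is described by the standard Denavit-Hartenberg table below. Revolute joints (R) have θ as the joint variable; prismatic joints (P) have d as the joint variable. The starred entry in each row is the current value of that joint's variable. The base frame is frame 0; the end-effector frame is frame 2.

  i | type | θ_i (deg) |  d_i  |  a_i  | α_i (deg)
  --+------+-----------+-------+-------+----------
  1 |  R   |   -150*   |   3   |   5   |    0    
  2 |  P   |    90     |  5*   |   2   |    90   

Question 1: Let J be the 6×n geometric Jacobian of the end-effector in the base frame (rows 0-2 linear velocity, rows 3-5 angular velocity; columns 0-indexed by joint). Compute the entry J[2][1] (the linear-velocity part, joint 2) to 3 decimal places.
1.000

prismatic axis z_1 = (0.0000,0.0000,1.0000)
J_v[:, 1] = z_1; J_ω[:, 1] = (0,0,0)
entry J[2][1] = 1.0000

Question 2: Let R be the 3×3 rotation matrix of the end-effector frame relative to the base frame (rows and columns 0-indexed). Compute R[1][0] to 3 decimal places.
End-effector x-axis (col 0 of R) = (0.5000,-0.8660,0.0000)
R[1][0] = -0.8660

-0.866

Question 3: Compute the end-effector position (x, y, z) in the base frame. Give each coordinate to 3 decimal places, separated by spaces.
after link 1: o_1 = (-4.3301, -2.5000, 3.0000)
after link 2: o_2 = (-3.3301, -4.2321, 8.0000)

-3.330 -4.232 8.000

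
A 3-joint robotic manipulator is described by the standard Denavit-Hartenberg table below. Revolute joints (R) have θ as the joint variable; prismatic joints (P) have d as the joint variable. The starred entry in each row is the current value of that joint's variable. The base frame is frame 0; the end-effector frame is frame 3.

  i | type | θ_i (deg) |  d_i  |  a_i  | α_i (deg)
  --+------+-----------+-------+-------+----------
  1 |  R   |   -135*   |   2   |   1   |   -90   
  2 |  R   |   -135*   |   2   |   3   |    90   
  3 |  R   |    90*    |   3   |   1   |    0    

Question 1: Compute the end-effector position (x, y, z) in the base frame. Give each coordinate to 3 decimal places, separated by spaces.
4.414 0.172 2.000

after link 1: o_1 = (-0.7071, -0.7071, 2.0000)
after link 2: o_2 = (2.2071, -0.6213, 4.1213)
after link 3: o_3 = (4.4142, 0.1716, 2.0000)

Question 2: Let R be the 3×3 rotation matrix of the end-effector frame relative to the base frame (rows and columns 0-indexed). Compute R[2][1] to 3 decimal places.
-0.707

End-effector y-axis (col 1 of R) = (-0.5000,-0.5000,-0.7071)
R[2][1] = -0.7071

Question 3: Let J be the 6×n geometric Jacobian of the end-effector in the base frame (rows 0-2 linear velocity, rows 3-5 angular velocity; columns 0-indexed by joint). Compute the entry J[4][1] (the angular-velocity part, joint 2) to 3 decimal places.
-0.707

axis z_1 = (0.7071,-0.7071,0.0000); lever o_n−o_1 = (5.1213,0.8787,0.0000)
cross product → J_v[:, 1] = (-0.0000,-0.0000,4.2426)
J_ω[:, 1] = z_1
entry J[4][1] = -0.7071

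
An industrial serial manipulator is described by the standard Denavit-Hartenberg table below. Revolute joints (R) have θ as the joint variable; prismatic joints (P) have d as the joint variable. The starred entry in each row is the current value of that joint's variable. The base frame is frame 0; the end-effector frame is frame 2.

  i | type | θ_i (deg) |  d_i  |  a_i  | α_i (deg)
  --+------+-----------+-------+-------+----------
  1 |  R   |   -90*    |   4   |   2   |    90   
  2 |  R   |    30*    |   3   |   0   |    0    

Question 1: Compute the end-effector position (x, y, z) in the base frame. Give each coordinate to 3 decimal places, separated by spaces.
-3.000 -2.000 4.000

after link 1: o_1 = (0.0000, -2.0000, 4.0000)
after link 2: o_2 = (-3.0000, -2.0000, 4.0000)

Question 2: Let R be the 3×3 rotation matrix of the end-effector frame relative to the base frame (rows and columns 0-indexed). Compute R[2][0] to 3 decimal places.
End-effector x-axis (col 0 of R) = (0.0000,-0.8660,0.5000)
R[2][0] = 0.5000

0.500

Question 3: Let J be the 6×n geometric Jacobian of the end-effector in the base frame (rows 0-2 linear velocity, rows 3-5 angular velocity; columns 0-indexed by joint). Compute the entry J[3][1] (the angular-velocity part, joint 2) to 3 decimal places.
-1.000

axis z_1 = (-1.0000,-0.0000,0.0000); lever o_n−o_1 = (-3.0000,0.0000,0.0000)
cross product → J_v[:, 1] = (-0.0000,-0.0000,-0.0000)
J_ω[:, 1] = z_1
entry J[3][1] = -1.0000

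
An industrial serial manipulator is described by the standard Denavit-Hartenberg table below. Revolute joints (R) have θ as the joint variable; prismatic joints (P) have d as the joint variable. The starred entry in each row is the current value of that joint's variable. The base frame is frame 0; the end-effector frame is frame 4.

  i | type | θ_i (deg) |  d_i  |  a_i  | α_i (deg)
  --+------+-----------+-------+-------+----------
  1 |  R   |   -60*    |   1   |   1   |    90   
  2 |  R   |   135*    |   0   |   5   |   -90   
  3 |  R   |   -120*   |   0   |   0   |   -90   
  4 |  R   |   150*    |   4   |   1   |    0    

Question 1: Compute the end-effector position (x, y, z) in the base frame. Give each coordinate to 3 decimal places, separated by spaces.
after link 1: o_1 = (0.5000, -0.8660, 1.0000)
after link 2: o_2 = (-1.2678, 2.1958, 4.5355)
after link 3: o_3 = (-1.2678, 2.1958, 4.5355)
after link 4: o_4 = (-3.5514, 3.6511, 7.6448)

-3.551 3.651 7.645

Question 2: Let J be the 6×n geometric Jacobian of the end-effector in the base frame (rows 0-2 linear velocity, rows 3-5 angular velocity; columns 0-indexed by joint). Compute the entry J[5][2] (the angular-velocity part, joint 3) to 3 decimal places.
axis z_2 = (-0.3536,0.6124,-0.7071); lever o_n−o_2 = (-2.2836,1.4553,3.1092)
cross product → J_v[:, 2] = (2.9331,2.7140,0.8839)
J_ω[:, 2] = z_2
entry J[5][2] = -0.7071

-0.707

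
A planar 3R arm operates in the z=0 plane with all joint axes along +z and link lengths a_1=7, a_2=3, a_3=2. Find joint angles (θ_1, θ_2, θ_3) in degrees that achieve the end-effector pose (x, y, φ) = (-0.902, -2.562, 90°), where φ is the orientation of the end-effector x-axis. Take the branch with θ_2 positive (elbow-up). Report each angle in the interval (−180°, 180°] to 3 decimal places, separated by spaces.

wrist centre = target − a_3·(cos φ, sin φ) = (-0.9020, -4.5620)
cos θ_2 = (21.6254−7²−3²)/(2·7·3) = -0.8661; θ_2 = 150.0041° (elbow-up)
β = atan2(-4.5620,-0.9020) = -101.1843°; ψ = atan2(1.4998,4.4018) = 18.8153°
θ_1 = β − ψ = -119.9996°
θ_3 = φ − θ_1 − θ_2 = 59.9956° (wrapped to (-180°,180°])

-120.000 150.004 59.996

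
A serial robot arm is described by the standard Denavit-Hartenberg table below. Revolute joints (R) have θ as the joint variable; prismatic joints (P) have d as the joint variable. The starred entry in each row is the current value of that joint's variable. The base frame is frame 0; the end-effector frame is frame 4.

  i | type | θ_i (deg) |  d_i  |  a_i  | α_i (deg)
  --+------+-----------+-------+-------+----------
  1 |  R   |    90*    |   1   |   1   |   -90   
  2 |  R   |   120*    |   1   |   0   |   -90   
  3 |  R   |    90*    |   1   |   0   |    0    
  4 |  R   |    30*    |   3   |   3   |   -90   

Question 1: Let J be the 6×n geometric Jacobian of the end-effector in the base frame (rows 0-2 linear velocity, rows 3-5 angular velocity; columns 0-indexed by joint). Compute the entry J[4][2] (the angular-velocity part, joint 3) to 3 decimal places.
axis z_2 = (-0.0000,-0.8660,0.5000); lever o_n−o_2 = (2.5981,-2.7141,3.2990)
cross product → J_v[:, 2] = (-1.5000,1.2990,2.2500)
J_ω[:, 2] = z_2
entry J[4][2] = -0.8660

-0.866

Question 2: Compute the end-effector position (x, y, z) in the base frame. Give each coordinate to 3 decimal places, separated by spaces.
after link 1: o_1 = (0.0000, 1.0000, 1.0000)
after link 2: o_2 = (-1.0000, 1.0000, 1.0000)
after link 3: o_3 = (-1.0000, 0.1340, 1.5000)
after link 4: o_4 = (1.5981, -1.7141, 4.2990)

1.598 -1.714 4.299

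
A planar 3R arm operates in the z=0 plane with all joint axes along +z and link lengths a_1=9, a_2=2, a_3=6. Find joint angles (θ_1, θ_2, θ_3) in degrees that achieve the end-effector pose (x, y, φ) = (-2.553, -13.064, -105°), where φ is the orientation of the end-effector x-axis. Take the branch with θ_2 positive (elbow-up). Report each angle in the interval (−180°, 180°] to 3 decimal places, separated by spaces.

-105.674 149.977 -149.303

wrist centre = target − a_3·(cos φ, sin φ) = (-1.0001, -7.2684)
cos θ_2 = (53.8305−9²−2²)/(2·9·2) = -0.8658; θ_2 = 149.9765° (elbow-up)
β = atan2(-7.2684,-1.0001) = -97.8343°; ψ = atan2(1.0007,7.2684) = 7.8392°
θ_1 = β − ψ = -105.6735°
θ_3 = φ − θ_1 − θ_2 = -149.3030° (wrapped to (-180°,180°])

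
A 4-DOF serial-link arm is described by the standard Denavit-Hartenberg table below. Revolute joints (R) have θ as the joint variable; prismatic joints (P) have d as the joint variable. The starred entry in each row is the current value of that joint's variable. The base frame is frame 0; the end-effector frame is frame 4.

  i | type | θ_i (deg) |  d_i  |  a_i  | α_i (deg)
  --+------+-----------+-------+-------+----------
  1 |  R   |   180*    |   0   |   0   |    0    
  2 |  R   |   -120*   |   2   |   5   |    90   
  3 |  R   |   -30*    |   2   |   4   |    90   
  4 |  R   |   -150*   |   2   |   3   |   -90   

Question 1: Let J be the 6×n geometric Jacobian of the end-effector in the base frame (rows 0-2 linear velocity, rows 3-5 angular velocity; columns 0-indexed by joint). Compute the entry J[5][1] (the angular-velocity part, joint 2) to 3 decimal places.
axis z_1 = (0.0000,0.0000,1.0000); lever o_n−o_1 = (3.0401,4.2655,-0.4330)
cross product → J_v[:, 1] = (-4.2655,3.0401,0.0000)
J_ω[:, 1] = z_1
entry J[5][1] = 1.0000

1.000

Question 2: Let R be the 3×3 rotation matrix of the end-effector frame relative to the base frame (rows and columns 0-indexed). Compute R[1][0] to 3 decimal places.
End-effector x-axis (col 0 of R) = (-0.8080,-0.3995,0.4330)
R[1][0] = -0.3995

-0.400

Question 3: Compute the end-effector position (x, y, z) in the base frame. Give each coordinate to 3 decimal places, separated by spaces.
after link 1: o_1 = (0.0000, 0.0000, 0.0000)
after link 2: o_2 = (2.5000, 4.3301, 2.0000)
after link 3: o_3 = (5.9641, 6.3301, 0.0000)
after link 4: o_4 = (3.0401, 4.2655, -0.4330)

3.040 4.266 -0.433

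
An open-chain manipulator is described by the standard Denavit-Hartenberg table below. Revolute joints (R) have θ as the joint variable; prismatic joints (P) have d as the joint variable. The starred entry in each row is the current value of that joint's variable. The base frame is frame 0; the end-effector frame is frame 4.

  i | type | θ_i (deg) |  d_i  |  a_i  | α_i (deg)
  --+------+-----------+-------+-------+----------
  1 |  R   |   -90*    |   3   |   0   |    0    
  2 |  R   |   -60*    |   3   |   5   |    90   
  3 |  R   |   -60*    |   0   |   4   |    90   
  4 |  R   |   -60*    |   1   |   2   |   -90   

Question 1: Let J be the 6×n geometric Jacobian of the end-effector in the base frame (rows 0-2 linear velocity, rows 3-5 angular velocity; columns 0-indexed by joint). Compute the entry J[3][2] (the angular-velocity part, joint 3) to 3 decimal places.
-0.500

axis z_2 = (-0.5000,0.8660,0.0000); lever o_n−o_2 = (-0.5490,-2.3170,-4.8301)
cross product → J_v[:, 2] = (-4.1830,-2.4151,1.6340)
J_ω[:, 2] = z_2
entry J[3][2] = -0.5000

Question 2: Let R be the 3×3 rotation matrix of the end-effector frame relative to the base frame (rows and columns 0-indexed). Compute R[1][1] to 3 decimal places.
End-effector y-axis (col 1 of R) = (-0.7500,-0.4330,0.5000)
R[1][1] = -0.4330

-0.433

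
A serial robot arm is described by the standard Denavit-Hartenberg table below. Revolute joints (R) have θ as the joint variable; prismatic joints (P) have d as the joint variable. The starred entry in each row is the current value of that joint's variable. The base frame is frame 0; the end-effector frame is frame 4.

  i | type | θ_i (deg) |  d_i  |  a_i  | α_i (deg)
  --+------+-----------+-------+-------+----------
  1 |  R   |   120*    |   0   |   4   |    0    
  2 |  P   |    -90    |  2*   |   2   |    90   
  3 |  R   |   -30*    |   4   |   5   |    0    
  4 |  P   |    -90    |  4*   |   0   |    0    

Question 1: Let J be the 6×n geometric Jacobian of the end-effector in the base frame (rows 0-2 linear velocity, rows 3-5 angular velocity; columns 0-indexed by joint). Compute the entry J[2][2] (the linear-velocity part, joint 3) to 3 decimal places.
axis z_2 = (0.5000,-0.8660,0.0000); lever o_n−o_2 = (7.7500,-4.7631,-2.5000)
cross product → J_v[:, 2] = (2.1651,1.2500,4.3301)
J_ω[:, 2] = z_2
entry J[2][2] = 4.3301

4.330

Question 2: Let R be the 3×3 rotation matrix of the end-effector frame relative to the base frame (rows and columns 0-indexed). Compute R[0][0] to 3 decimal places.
-0.433

End-effector x-axis (col 0 of R) = (-0.4330,-0.2500,-0.8660)
R[0][0] = -0.4330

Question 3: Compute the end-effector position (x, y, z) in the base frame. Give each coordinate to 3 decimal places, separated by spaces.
7.482 -0.299 -0.500

after link 1: o_1 = (-2.0000, 3.4641, 0.0000)
after link 2: o_2 = (-0.2679, 4.4641, 2.0000)
after link 3: o_3 = (5.4821, 3.1651, -0.5000)
after link 4: o_4 = (7.4821, -0.2990, -0.5000)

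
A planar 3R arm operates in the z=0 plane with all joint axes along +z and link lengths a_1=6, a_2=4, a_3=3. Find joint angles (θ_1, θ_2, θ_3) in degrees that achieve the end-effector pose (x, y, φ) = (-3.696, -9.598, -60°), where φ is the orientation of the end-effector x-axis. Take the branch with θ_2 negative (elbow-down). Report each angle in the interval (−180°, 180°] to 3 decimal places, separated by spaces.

wrist centre = target − a_3·(cos φ, sin φ) = (-5.1960, -6.9999)
cos θ_2 = (75.9973−6²−4²)/(2·6·4) = 0.4999; θ_2 = -60.0037° (elbow-down)
β = atan2(-6.9999,-5.1960) = -126.5863°; ψ = atan2(-3.4642,7.9998) = -23.4146°
θ_1 = β − ψ = -103.1717°
θ_3 = φ − θ_1 − θ_2 = 103.1754° (wrapped to (-180°,180°])

-103.172 -60.004 103.175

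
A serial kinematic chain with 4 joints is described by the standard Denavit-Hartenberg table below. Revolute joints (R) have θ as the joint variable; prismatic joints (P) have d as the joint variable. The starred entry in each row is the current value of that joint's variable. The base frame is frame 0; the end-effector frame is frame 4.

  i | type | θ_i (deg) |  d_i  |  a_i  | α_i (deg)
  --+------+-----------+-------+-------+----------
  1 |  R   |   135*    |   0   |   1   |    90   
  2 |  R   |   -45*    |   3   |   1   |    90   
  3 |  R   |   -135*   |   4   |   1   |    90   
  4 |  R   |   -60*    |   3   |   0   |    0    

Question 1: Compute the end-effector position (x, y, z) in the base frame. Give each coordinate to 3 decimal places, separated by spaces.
5.328 0.914 -1.536

after link 1: o_1 = (-0.7071, 0.7071, 0.0000)
after link 2: o_2 = (0.9142, 3.3284, -0.7071)
after link 3: o_3 = (2.7678, 0.4749, -3.0355)
after link 4: o_4 = (5.3284, 0.9142, -1.5355)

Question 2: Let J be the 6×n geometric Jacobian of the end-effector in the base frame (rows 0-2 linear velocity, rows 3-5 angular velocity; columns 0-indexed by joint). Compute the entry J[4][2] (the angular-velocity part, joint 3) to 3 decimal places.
-0.500

axis z_2 = (0.5000,-0.5000,-0.7071); lever o_n−o_2 = (4.4142,-2.4142,-0.8284)
cross product → J_v[:, 2] = (-1.2929,-2.7071,1.0000)
J_ω[:, 2] = z_2
entry J[4][2] = -0.5000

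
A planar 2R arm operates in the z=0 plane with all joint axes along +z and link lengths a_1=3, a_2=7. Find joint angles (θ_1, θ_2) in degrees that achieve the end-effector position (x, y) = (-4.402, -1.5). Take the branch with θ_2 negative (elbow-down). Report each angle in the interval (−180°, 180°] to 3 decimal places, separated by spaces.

-30.003 -149.998

cos θ_2 = (21.6276−3²−7²)/(2·3·7) = -0.8660; θ_2 = -149.9982° (elbow-down)
β = atan2(-1.5000,-4.4020) = -161.1832°; ψ = atan2(-3.5002,-3.0621) = -131.1803°
θ_1 = β − ψ = -30.0029°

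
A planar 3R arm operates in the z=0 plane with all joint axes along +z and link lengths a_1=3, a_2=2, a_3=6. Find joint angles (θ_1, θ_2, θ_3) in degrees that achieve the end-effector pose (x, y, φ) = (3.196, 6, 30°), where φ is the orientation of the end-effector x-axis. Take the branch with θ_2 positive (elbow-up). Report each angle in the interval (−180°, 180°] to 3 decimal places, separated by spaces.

wrist centre = target − a_3·(cos φ, sin φ) = (-2.0002, 3.0000)
cos θ_2 = (13.0006−3²−2²)/(2·3·2) = 0.0001; θ_2 = 89.9971° (elbow-up)
β = atan2(3.0000,-2.0002) = 123.6921°; ψ = atan2(2.0000,3.0001) = 33.6892°
θ_1 = β − ψ = 90.0029°
θ_3 = φ − θ_1 − θ_2 = -150.0000° (wrapped to (-180°,180°])

90.003 89.997 -150.000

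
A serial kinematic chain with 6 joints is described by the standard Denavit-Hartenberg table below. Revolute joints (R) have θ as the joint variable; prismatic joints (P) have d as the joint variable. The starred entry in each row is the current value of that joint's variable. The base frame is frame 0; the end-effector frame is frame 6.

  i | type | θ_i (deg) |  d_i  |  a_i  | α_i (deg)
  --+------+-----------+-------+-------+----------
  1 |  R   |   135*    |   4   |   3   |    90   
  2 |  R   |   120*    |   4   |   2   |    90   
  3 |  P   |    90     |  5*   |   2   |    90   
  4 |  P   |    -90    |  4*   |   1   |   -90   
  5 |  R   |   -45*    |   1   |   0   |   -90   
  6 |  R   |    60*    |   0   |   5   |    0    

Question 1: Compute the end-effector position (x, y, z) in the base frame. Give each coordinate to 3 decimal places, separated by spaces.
1.146 2.630 11.843

after link 1: o_1 = (-2.1213, 2.1213, 4.0000)
after link 2: o_2 = (1.4142, 4.2426, 5.7321)
after link 3: o_3 = (-0.2334, 8.7187, 8.2321)
after link 4: o_4 = (1.7932, 6.6921, 11.1962)
after link 5: o_5 = (2.5003, 7.3992, 11.1962)
after link 6: o_6 = (1.1459, 2.6298, 11.8432)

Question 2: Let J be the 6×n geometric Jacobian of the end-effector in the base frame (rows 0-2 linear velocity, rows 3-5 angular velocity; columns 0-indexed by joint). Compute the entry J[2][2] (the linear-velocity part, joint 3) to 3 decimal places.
prismatic axis z_2 = (-0.6124,0.6124,0.5000)
J_v[:, 2] = z_2; J_ω[:, 2] = (0,0,0)
entry J[2][2] = 0.5000

0.500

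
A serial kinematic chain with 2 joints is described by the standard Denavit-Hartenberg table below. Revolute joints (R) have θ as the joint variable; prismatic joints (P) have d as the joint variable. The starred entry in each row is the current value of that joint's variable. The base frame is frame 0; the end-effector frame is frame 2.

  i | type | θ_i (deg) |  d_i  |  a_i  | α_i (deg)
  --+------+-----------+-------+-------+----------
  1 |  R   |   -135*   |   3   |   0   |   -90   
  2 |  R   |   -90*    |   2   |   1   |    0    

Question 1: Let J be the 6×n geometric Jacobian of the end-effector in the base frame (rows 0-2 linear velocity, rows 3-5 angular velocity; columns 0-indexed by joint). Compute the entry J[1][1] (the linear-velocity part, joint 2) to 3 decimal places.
axis z_1 = (0.7071,-0.7071,0.0000); lever o_n−o_1 = (1.4142,-1.4142,1.0000)
cross product → J_v[:, 1] = (-0.7071,-0.7071,0.0000)
J_ω[:, 1] = z_1
entry J[1][1] = -0.7071

-0.707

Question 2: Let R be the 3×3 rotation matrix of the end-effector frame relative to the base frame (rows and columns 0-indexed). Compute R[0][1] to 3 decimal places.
End-effector y-axis (col 1 of R) = (-0.7071,-0.7071,-0.0000)
R[0][1] = -0.7071

-0.707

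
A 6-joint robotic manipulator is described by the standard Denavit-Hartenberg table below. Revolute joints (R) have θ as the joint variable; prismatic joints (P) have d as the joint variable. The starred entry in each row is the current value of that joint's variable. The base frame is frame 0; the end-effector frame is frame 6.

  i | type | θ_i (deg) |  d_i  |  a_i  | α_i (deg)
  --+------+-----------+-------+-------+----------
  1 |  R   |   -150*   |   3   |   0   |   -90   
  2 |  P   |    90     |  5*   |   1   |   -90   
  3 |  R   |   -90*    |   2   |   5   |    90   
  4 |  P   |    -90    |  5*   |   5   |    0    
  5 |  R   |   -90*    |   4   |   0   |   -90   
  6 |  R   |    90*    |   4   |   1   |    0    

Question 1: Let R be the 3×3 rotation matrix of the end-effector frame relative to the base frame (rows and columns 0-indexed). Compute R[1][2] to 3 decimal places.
-0.500

End-effector z-axis (col 2 of R) = (-0.8660,-0.5000,0.0000)
R[1][2] = -0.5000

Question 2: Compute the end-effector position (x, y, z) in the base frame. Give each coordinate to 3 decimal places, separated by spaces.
-1.062 -12.160 10.000

after link 1: o_1 = (0.0000, 0.0000, 3.0000)
after link 2: o_2 = (2.5000, -4.3301, 2.0000)
after link 3: o_3 = (6.7321, -7.6603, 2.0000)
after link 4: o_4 = (2.4019, -10.1603, 7.0000)
after link 5: o_5 = (2.4019, -10.1603, 11.0000)
after link 6: o_6 = (-1.0622, -12.1603, 10.0000)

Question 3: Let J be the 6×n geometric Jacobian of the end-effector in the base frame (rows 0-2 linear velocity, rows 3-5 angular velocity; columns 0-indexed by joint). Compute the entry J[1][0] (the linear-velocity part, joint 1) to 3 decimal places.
axis z_0 = ẑ; lever o_n−o_0 = (-1.0622,-12.1603,10.0000)
cross product → J_v[:, 0] = (12.1603,-1.0622,0.0000)
J_ω[:, 0] = z_0
entry J[1][0] = -1.0622

-1.062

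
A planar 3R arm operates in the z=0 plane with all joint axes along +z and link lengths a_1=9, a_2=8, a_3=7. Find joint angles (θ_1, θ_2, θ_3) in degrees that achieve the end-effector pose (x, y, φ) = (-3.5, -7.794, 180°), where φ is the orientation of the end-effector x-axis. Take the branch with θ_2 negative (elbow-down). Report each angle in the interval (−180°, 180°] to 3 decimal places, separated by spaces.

wrist centre = target − a_3·(cos φ, sin φ) = (3.5000, -7.7940)
cos θ_2 = (72.9964−9²−8²)/(2·9·8) = -0.5000; θ_2 = -120.0016° (elbow-down)
β = atan2(-7.7940,3.5000) = -65.8169°; ψ = atan2(-6.9281,4.9998) = -54.1831°
θ_1 = β − ψ = -11.6338°
θ_3 = φ − θ_1 − θ_2 = -48.3646° (wrapped to (-180°,180°])

-11.634 -120.002 -48.365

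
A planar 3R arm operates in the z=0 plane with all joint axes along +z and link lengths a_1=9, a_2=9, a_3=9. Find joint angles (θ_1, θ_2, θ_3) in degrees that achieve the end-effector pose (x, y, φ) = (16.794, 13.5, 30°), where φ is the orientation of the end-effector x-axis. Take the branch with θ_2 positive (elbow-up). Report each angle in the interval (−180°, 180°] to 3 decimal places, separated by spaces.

wrist centre = target − a_3·(cos φ, sin φ) = (8.9998, 9.0000)
cos θ_2 = (161.9959−9²−9²)/(2·9·9) = -0.0000; θ_2 = 90.0015° (elbow-up)
β = atan2(9.0000,8.9998) = 45.0007°; ψ = atan2(9.0000,8.9998) = 45.0007°
θ_1 = β − ψ = 0.0000°
θ_3 = φ − θ_1 − θ_2 = -60.0015° (wrapped to (-180°,180°])

0.000 90.001 -60.001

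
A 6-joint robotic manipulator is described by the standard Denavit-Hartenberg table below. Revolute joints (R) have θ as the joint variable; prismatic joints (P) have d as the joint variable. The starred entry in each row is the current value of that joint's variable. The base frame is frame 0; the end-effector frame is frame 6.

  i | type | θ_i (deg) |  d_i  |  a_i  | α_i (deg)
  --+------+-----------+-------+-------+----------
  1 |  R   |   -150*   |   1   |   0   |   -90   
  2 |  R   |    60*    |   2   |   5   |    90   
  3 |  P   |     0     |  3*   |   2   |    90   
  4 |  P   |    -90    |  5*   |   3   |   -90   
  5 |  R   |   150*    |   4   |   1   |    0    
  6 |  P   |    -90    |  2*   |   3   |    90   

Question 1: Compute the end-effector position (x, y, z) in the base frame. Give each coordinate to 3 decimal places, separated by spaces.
after link 1: o_1 = (0.0000, 0.0000, 1.0000)
after link 2: o_2 = (-1.1651, -2.9821, -3.3301)
after link 3: o_3 = (-4.2811, -4.7811, -3.5622)
after link 4: o_4 = (-4.5311, 0.8481, -5.0622)
after link 5: o_5 = (-6.6627, -0.9599, -8.0933)
after link 6: o_6 = (-5.1046, -3.0604, -10.5753)

-5.105 -3.060 -10.575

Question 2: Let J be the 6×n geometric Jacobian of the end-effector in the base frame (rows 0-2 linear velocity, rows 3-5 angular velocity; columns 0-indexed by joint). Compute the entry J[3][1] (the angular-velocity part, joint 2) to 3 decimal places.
axis z_1 = (0.5000,-0.8660,0.0000); lever o_n−o_1 = (-5.1046,-3.0604,-11.5753)
cross product → J_v[:, 1] = (10.0245,5.7877,-5.9510)
J_ω[:, 1] = z_1
entry J[3][1] = 0.5000

0.500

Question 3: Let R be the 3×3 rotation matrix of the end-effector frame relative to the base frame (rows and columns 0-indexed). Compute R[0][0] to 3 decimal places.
End-effector x-axis (col 0 of R) = (0.8080,-0.5335,-0.2500)
R[0][0] = 0.8080

0.808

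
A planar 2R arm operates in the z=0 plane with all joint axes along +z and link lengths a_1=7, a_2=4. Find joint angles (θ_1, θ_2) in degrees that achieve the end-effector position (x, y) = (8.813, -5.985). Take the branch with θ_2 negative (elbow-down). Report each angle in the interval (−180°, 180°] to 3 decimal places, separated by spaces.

cos θ_2 = (113.4892−7²−4²)/(2·7·4) = 0.8659; θ_2 = -30.0168° (elbow-down)
β = atan2(-5.9850,8.8130) = -34.1808°; ψ = atan2(-2.0010,10.4635) = -10.8264°
θ_1 = β − ψ = -23.3544°

-23.354 -30.017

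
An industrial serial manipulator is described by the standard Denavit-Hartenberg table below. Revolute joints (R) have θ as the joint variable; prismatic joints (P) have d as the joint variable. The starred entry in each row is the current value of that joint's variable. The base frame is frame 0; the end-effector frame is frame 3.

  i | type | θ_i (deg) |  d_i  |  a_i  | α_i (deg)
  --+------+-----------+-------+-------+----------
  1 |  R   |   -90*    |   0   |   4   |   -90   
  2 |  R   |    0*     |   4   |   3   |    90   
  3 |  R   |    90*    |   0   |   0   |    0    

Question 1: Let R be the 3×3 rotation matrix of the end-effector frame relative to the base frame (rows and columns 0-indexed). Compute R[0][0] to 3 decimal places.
End-effector x-axis (col 0 of R) = (1.0000,0.0000,0.0000)
R[0][0] = 1.0000

1.000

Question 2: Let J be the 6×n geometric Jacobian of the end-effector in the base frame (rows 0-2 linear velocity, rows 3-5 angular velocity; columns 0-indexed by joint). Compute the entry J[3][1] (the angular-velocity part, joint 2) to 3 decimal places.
axis z_1 = (1.0000,0.0000,0.0000); lever o_n−o_1 = (4.0000,-3.0000,0.0000)
cross product → J_v[:, 1] = (0.0000,-0.0000,-3.0000)
J_ω[:, 1] = z_1
entry J[3][1] = 1.0000

1.000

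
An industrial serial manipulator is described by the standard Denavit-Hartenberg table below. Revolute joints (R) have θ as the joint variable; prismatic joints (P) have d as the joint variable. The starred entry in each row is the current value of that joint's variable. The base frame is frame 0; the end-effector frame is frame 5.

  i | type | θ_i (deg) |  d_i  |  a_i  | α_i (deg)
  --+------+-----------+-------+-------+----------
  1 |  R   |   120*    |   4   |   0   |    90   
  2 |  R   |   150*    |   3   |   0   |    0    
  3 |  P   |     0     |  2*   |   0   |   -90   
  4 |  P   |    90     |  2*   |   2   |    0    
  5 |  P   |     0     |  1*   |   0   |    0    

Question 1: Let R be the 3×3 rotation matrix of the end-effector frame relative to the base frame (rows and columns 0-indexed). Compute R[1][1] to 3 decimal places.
End-effector y-axis (col 1 of R) = (-0.4330,0.7500,-0.5000)
R[1][1] = 0.7500

0.750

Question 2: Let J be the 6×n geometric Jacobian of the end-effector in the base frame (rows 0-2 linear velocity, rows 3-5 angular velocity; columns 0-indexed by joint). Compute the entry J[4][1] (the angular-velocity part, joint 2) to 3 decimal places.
axis z_1 = (0.8660,0.5000,0.0000); lever o_n−o_1 = (3.3481,0.2010,-2.5981)
cross product → J_v[:, 1] = (-1.2990,2.2500,-1.5000)
J_ω[:, 1] = z_1
entry J[4][1] = 0.5000

0.500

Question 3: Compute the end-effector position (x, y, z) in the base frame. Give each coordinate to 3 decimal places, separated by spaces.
3.348 0.201 1.402

after link 1: o_1 = (0.0000, 0.0000, 4.0000)
after link 2: o_2 = (2.5981, 1.5000, 4.0000)
after link 3: o_3 = (4.3301, 2.5000, 4.0000)
after link 4: o_4 = (3.0981, 0.6340, 2.2679)
after link 5: o_5 = (3.3481, 0.2010, 1.4019)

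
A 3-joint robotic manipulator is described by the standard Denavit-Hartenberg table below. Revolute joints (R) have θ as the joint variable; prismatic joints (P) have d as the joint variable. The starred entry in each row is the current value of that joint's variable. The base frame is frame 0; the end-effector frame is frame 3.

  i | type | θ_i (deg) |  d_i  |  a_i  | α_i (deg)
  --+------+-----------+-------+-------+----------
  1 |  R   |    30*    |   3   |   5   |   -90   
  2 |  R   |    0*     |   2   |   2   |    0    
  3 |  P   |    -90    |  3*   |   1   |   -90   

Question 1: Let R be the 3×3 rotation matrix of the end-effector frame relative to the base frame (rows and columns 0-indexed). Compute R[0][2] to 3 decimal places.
End-effector z-axis (col 2 of R) = (0.8660,0.5000,-0.0000)
R[0][2] = 0.8660

0.866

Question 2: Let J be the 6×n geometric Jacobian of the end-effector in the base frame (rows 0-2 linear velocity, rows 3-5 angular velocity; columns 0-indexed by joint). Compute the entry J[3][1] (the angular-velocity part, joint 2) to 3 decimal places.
axis z_1 = (-0.5000,0.8660,0.0000); lever o_n−o_1 = (-0.7679,5.3301,1.0000)
cross product → J_v[:, 1] = (0.8660,0.5000,-2.0000)
J_ω[:, 1] = z_1
entry J[3][1] = -0.5000

-0.500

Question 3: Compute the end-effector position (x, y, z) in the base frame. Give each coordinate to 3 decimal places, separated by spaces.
after link 1: o_1 = (4.3301, 2.5000, 3.0000)
after link 2: o_2 = (5.0622, 5.2321, 3.0000)
after link 3: o_3 = (3.5622, 7.8301, 4.0000)

3.562 7.830 4.000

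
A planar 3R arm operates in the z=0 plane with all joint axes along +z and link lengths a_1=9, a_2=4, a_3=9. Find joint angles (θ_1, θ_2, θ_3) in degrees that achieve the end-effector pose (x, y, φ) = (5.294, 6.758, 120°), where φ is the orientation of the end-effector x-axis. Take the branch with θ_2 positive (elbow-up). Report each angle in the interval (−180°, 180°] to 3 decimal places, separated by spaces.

-30.003 90.003 60.000

wrist centre = target − a_3·(cos φ, sin φ) = (9.7940, -1.0362)
cos θ_2 = (96.9962−9²−4²)/(2·9·4) = -0.0001; θ_2 = 90.0030° (elbow-up)
β = atan2(-1.0362,9.7940) = -6.0396°; ψ = atan2(4.0000,8.9998) = 23.9630°
θ_1 = β − ψ = -30.0025°
θ_3 = φ − θ_1 − θ_2 = 59.9995° (wrapped to (-180°,180°])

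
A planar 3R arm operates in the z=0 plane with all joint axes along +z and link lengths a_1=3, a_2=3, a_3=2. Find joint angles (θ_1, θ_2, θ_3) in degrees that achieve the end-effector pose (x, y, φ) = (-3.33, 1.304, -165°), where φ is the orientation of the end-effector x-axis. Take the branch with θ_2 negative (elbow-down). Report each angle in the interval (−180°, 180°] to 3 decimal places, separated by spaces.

wrist centre = target − a_3·(cos φ, sin φ) = (-1.3981, 1.8216)
cos θ_2 = (5.2732−3²−3²)/(2·3·3) = -0.7070; θ_2 = -134.9950° (elbow-down)
β = atan2(1.8216,-1.3981) = 127.5071°; ψ = atan2(-2.1215,0.8789) = -67.4975°
θ_1 = β − ψ = 195.0046°
θ_3 = φ − θ_1 − θ_2 = 134.9905° (wrapped to (-180°,180°])

-164.995 -134.995 134.990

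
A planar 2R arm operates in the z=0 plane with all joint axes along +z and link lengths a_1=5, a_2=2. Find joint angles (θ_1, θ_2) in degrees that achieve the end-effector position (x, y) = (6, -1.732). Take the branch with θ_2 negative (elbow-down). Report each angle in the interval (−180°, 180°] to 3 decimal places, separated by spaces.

cos θ_2 = (38.9998−5²−2²)/(2·5·2) = 0.5000; θ_2 = -60.0006° (elbow-down)
β = atan2(-1.7320,6.0000) = -16.1017°; ψ = atan2(-1.7321,6.0000) = -16.1022°
θ_1 = β − ψ = 0.0006°

0.001 -60.001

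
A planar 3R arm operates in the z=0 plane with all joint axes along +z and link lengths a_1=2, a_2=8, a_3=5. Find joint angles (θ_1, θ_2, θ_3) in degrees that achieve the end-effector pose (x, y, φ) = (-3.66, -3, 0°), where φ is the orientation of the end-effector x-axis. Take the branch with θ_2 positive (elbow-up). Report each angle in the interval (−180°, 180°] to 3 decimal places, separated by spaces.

149.993 60.009 149.998

wrist centre = target − a_3·(cos φ, sin φ) = (-8.6600, -3.0000)
cos θ_2 = (83.9956−2²−8²)/(2·2·8) = 0.4999; θ_2 = 60.0091° (elbow-up)
β = atan2(-3.0000,-8.6600) = -160.8929°; ψ = atan2(6.9288,5.9989) = 49.1144°
θ_1 = β − ψ = -210.0073°
θ_3 = φ − θ_1 − θ_2 = 149.9982° (wrapped to (-180°,180°])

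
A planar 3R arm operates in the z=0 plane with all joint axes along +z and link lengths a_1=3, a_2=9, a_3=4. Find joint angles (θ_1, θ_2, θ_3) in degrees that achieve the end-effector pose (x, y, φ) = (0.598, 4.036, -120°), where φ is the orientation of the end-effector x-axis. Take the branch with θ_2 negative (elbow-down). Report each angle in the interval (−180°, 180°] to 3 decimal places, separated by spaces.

wrist centre = target − a_3·(cos φ, sin φ) = (2.5980, 7.5001)
cos θ_2 = (63.0011−3²−9²)/(2·3·9) = -0.5000; θ_2 = -119.9986° (elbow-down)
β = atan2(7.5001,2.5980) = 70.8942°; ψ = atan2(-7.7943,-1.4998) = -100.8919°
θ_1 = β − ψ = 171.7861°
θ_3 = φ − θ_1 − θ_2 = -171.7875° (wrapped to (-180°,180°])

171.786 -119.999 -171.787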